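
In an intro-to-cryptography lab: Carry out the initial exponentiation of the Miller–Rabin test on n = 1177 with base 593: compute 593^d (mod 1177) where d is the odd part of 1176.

n − 1 = 1176 = 2^3 · 147, so s = 3 and d = 147.
593^147 mod 1177 = 901.

901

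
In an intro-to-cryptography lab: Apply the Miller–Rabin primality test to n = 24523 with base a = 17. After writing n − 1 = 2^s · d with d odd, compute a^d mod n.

2571

n − 1 = 24522 = 2^1 · 12261, so s = 1 and d = 12261.
17^12261 mod 24523 = 2571.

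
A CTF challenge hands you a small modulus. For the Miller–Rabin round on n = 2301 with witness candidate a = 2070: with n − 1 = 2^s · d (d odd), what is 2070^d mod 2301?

2271

n − 1 = 2300 = 2^2 · 575, so s = 2 and d = 575.
2070^575 mod 2301 = 2271.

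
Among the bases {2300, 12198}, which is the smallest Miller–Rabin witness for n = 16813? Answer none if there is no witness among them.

n − 1 = 16812 = 2^2 · 4203, so s = 2 and d = 4203.
Base 2300: x_0 = 2300^4203 mod 16813 = 16399. x_0 is neither 1 nor 16812, so continue squaring. x_1 = 16399^2 mod 16813 = 3266. Reached i = s−1 = 1 without hitting −1: 2300 is a Miller–Rabin witness and 16813 is composite.
Base 12198: x_0 = 12198^4203 mod 16813 = 7920. x_0 is neither 1 nor 16812, so continue squaring. x_1 = 7920^2 mod 16813 = 13910. Reached i = s−1 = 1 without hitting −1: 12198 is a Miller–Rabin witness and 16813 is composite.
The smallest witness among the given bases is 2300.

2300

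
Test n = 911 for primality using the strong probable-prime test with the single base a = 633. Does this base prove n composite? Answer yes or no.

n − 1 = 910 = 2^1 · 455, so s = 1 and d = 455.
Repeated squaring mod 911: 633^1 ≡ 633, 633^2 ≡ 760, 633^4 ≡ 26, 633^8 ≡ 676, 633^16 ≡ 565, 633^32 ≡ 375, 633^64 ≡ 331, 633^128 ≡ 241, 633^256 ≡ 688.
455 = 256 + 128 + 64 + 4 + 2 + 1, so 633^455 ≡ 688·241·331·26·760·633 ≡ 1 (mod 911).
x_0 = 633^455 mod 911 = 1.
x_0 = 1, so 633 is not a witness.

no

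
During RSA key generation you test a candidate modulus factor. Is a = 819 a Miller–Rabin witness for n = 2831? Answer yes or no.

yes

n − 1 = 2830 = 2^1 · 1415, so s = 1 and d = 1415.
Repeated squaring mod 2831: 819^1 ≡ 819, 819^2 ≡ 2645, 819^4 ≡ 624, 819^8 ≡ 1529, 819^16 ≡ 2266, 819^32 ≡ 2153, 819^64 ≡ 1062, 819^128 ≡ 1106, 819^256 ≡ 244, 819^512 ≡ 85, 819^1024 ≡ 1563.
1415 = 1024 + 256 + 128 + 4 + 2 + 1, so 819^1415 ≡ 1563·244·1106·624·2645·819 ≡ 243 (mod 2831).
x_0 = 819^1415 mod 2831 = 243.
x_0 ∉ {1, 2830} and s = 1, so 819 is a Miller–Rabin witness and 2831 is composite.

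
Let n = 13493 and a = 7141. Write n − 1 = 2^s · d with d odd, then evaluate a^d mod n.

3429

n − 1 = 13492 = 2^2 · 3373, so s = 2 and d = 3373.
By repeated squaring, 7141^3373 ≡ 3429 (mod 13493).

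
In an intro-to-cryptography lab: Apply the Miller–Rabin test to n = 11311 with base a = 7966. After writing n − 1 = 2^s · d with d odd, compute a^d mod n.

1

n − 1 = 11310 = 2^1 · 5655, so s = 1 and d = 5655.
7966^5655 mod 11311 = 1.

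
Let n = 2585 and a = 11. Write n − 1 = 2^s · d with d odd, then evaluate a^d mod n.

n − 1 = 2584 = 2^3 · 323, so s = 3 and d = 323.
Repeated squaring mod 2585: 11^1 ≡ 11, 11^2 ≡ 121, 11^4 ≡ 1716, 11^8 ≡ 341, 11^16 ≡ 2541, 11^32 ≡ 1936, 11^64 ≡ 2431, 11^128 ≡ 451, 11^256 ≡ 1771.
323 = 256 + 64 + 2 + 1, so 11^323 ≡ 1771·2431·121·11 ≡ 11 (mod 2585).

11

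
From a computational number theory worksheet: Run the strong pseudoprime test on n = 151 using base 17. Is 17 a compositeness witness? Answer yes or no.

n − 1 = 150 = 2^1 · 75, so s = 1 and d = 75.
Repeated squaring mod 151: 17^1 ≡ 17, 17^2 ≡ 138, 17^4 ≡ 18, 17^8 ≡ 22, 17^16 ≡ 31, 17^32 ≡ 55, 17^64 ≡ 5.
75 = 64 + 8 + 2 + 1, so 17^75 ≡ 5·22·138·17 ≡ 1 (mod 151).
x_0 = 17^75 mod 151 = 1.
x_0 = 1, so 17 is not a witness.

no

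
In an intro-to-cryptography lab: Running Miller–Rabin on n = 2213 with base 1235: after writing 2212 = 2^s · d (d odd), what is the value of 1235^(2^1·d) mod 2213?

2212

n − 1 = 2212 = 2^2 · 553, so s = 2 and d = 553.
x_0 = 1235^553 mod 2213 = 1130.
x_1 = 1130^2 mod 2213 = 2212.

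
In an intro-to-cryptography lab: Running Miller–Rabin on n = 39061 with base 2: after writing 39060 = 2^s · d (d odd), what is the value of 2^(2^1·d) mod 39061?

n − 1 = 39060 = 2^2 · 9765, so s = 2 and d = 9765.
x_0 = 2^9765 mod 39061 = 10427.
x_1 = 10427^2 mod 39061 = 15566.

15566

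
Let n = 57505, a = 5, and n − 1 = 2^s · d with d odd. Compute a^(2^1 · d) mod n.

n − 1 = 57504 = 2^5 · 1797, so s = 5 and d = 1797.
Repeated squaring mod 57505: 5^1 ≡ 5, 5^2 ≡ 25, 5^4 ≡ 625, 5^8 ≡ 45595, 5^16 ≡ 40770, 5^32 ≡ 10875, 5^64 ≡ 35345, 5^128 ≡ 30405, 5^256 ≡ 13645, 5^512 ≡ 42340, 5^1024 ≡ 14730.
1797 = 1024 + 512 + 256 + 4 + 1, so 5^1797 ≡ 14730·42340·13645·625·5 ≡ 46780 (mod 57505).
x_0 = 46780.
x_1 = 46780^2 mod 57505 = 15625.

15625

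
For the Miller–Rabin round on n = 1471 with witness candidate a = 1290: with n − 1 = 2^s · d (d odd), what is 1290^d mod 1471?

1

n − 1 = 1470 = 2^1 · 735, so s = 1 and d = 735.
Repeated squaring mod 1471: 1290^1 ≡ 1290, 1290^2 ≡ 399, 1290^4 ≡ 333, 1290^8 ≡ 564, 1290^16 ≡ 360, 1290^32 ≡ 152, 1290^64 ≡ 1039, 1290^128 ≡ 1278, 1290^256 ≡ 474, 1290^512 ≡ 1084.
735 = 512 + 128 + 64 + 16 + 8 + 4 + 2 + 1, so 1290^735 ≡ 1084·1278·1039·360·564·333·399·1290 ≡ 1 (mod 1471).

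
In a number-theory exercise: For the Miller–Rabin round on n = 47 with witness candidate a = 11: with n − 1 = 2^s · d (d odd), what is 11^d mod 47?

n − 1 = 46 = 2^1 · 23, so s = 1 and d = 23.
11^23 mod 47 = 46.

46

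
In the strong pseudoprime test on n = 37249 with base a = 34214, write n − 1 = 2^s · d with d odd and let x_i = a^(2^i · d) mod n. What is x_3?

n − 1 = 37248 = 2^7 · 291, so s = 7 and d = 291.
Repeated squaring mod 37249: 34214^1 ≡ 34214, 34214^2 ≡ 10722, 34214^4 ≡ 10870, 34214^8 ≡ 3072, 34214^16 ≡ 13187, 34214^32 ≡ 18637, 34214^64 ≡ 28093, 34214^128 ≡ 22086, 34214^256 ≡ 15741.
291 = 256 + 32 + 2 + 1, so 34214^291 ≡ 15741·18637·10722·34214 ≡ 19033 (mod 37249).
x_0 = 19033.
x_1 = 19033^2 mod 37249 = 8564.
x_2 = 8564^2 mod 37249 = 36064.
x_3 = 36064^2 mod 37249 = 26012.

26012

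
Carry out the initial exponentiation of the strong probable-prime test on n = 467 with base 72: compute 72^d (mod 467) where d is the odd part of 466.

466

n − 1 = 466 = 2^1 · 233, so s = 1 and d = 233.
By repeated squaring, 72^233 ≡ 466 (mod 467).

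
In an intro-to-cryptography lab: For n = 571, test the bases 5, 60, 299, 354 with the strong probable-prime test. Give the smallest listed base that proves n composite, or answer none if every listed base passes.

n − 1 = 570 = 2^1 · 285, so s = 1 and d = 285.
Base 5: x_0 = 5^285 mod 571 = 1. x_0 = 1, so 5 is not a witness.
Base 60: x_0 = 60^285 mod 571 = 570. x_0 = 570 ≡ −1, so 60 is not a witness.
Base 299: x_0 = 299^285 mod 571 = 1. x_0 = 1, so 299 is not a witness.
Base 354: x_0 = 354^285 mod 571 = 1. x_0 = 1, so 354 is not a witness.
No listed base is a witness for 571.

none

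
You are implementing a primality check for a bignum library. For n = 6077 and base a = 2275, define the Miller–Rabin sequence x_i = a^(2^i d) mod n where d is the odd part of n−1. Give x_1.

5332

n − 1 = 6076 = 2^2 · 1519, so s = 2 and d = 1519.
x_0 = 2275^1519 mod 6077 = 5832.
x_1 = 5832^2 mod 6077 = 5332.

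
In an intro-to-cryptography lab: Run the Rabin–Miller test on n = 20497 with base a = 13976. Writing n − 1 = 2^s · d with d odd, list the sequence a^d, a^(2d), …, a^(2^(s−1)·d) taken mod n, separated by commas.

19168, 3499, 6292, 9557

n − 1 = 20496 = 2^4 · 1281, so s = 4 and d = 1281.
x_0 = 13976^1281 mod 20497 = 19168.
x_1 = 19168^2 mod 20497 = 3499.
x_2 = 3499^2 mod 20497 = 6292.
x_3 = 6292^2 mod 20497 = 9557.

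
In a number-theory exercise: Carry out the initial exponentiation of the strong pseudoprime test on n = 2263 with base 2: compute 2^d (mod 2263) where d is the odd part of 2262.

64

n − 1 = 2262 = 2^1 · 1131, so s = 1 and d = 1131.
2^1131 mod 2263 = 64.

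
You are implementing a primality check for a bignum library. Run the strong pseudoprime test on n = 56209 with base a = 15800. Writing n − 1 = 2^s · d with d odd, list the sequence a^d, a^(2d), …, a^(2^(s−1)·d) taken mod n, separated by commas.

n − 1 = 56208 = 2^4 · 3513, so s = 4 and d = 3513.
x_0 = 15800^3513 mod 56209 = 1726.
x_1 = 1726^2 mod 56209 = 56208.
x_2 = 56208^2 mod 56209 = 1.
x_3 = 1^2 mod 56209 = 1.

1726, 56208, 1, 1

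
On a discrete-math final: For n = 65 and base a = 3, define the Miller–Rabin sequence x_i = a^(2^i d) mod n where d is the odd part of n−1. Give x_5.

61

n − 1 = 64 = 2^6 · 1, so s = 6 and d = 1.
x_0 = 3^1 mod 65 = 3.
x_1 = 3^2 mod 65 = 9.
x_2 = 9^2 mod 65 = 16.
x_3 = 16^2 mod 65 = 61.
x_4 = 61^2 mod 65 = 16.
x_5 = 16^2 mod 65 = 61.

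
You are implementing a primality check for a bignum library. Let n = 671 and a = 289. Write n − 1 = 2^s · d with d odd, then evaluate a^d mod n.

n − 1 = 670 = 2^1 · 335, so s = 1 and d = 335.
289^335 mod 671 = 441.

441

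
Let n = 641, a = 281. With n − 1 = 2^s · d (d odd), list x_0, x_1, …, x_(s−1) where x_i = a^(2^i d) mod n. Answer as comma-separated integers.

621, 400, 391, 323, 487, 640, 1

n − 1 = 640 = 2^7 · 5, so s = 7 and d = 5.
x_0 = 281^5 mod 641 = 621.
x_1 = 621^2 mod 641 = 400.
x_2 = 400^2 mod 641 = 391.
x_3 = 391^2 mod 641 = 323.
x_4 = 323^2 mod 641 = 487.
x_5 = 487^2 mod 641 = 640.
x_6 = 640^2 mod 641 = 1.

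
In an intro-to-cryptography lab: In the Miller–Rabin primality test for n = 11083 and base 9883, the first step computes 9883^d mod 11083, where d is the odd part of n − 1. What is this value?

1

n − 1 = 11082 = 2^1 · 5541, so s = 1 and d = 5541.
9883^5541 mod 11083 = 1.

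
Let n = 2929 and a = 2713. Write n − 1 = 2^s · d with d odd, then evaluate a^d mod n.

n − 1 = 2928 = 2^4 · 183, so s = 4 and d = 183.
2713^183 mod 2929 = 2104.

2104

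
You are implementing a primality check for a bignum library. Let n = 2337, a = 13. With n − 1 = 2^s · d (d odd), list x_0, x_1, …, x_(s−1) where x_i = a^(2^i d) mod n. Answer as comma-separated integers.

1096, 2335, 4, 16, 256

n − 1 = 2336 = 2^5 · 73, so s = 5 and d = 73.
x_0 = 13^73 mod 2337 = 1096.
x_1 = 1096^2 mod 2337 = 2335.
x_2 = 2335^2 mod 2337 = 4.
x_3 = 4^2 mod 2337 = 16.
x_4 = 16^2 mod 2337 = 256.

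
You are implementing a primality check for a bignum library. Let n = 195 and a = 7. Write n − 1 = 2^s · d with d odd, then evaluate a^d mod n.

n − 1 = 194 = 2^1 · 97, so s = 1 and d = 97.
By repeated squaring, 7^97 ≡ 7 (mod 195).

7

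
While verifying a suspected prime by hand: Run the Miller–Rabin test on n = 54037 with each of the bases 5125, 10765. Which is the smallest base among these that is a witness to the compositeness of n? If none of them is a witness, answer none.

n − 1 = 54036 = 2^2 · 13509, so s = 2 and d = 13509.
Base 5125: x_0 = 5125^13509 mod 54037 = 35323. x_0 is neither 1 nor 54036, so continue squaring. x_1 = 35323^2 mod 54037 = 54036. x_1 ≡ −1, so 5125 is not a witness.
Base 10765: x_0 = 10765^13509 mod 54037 = 54036. x_0 = 54036 ≡ −1, so 10765 is not a witness.
No listed base is a witness for 54037.

none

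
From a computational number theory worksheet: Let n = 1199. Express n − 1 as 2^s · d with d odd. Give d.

599

Halving: 1198 → 599; 599 is odd.
So 1198 = 2^1 · 599.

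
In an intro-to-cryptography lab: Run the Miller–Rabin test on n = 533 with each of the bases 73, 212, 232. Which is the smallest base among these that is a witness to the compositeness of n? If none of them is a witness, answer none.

212

n − 1 = 532 = 2^2 · 133, so s = 2 and d = 133.
Base 73: x_0 = 73^133 mod 533 = 73. x_0 is neither 1 nor 532, so continue squaring. x_1 = 73^2 mod 533 = 532. x_1 ≡ −1, so 73 is not a witness.
Base 212: x_0 = 212^133 mod 533 = 381. x_0 is neither 1 nor 532, so continue squaring. x_1 = 381^2 mod 533 = 185. Reached i = s−1 = 1 without hitting −1: 212 is a Miller–Rabin witness and 533 is composite.
Base 232: x_0 = 232^133 mod 533 = 219. x_0 is neither 1 nor 532, so continue squaring. x_1 = 219^2 mod 533 = 524. Reached i = s−1 = 1 without hitting −1: 232 is a Miller–Rabin witness and 533 is composite.
The smallest witness among the given bases is 212.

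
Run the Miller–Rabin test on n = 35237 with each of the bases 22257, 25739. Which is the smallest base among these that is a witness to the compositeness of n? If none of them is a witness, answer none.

22257

n − 1 = 35236 = 2^2 · 8809, so s = 2 and d = 8809.
Base 22257: x_0 = 22257^8809 mod 35237 = 16025. x_0 is neither 1 nor 35236, so continue squaring. x_1 = 16025^2 mod 35237 = 28606. Reached i = s−1 = 1 without hitting −1: 22257 is a Miller–Rabin witness and 35237 is composite.
Base 25739: x_0 = 25739^8809 mod 35237 = 23058. x_0 is neither 1 nor 35236, so continue squaring. x_1 = 23058^2 mod 35237 = 15508. Reached i = s−1 = 1 without hitting −1: 25739 is a Miller–Rabin witness and 35237 is composite.
The smallest witness among the given bases is 22257.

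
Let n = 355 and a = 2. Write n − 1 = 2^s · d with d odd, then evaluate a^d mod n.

n − 1 = 354 = 2^1 · 177, so s = 1 and d = 177.
Repeated squaring mod 355: 2^1 ≡ 2, 2^2 ≡ 4, 2^4 ≡ 16, 2^8 ≡ 256, 2^16 ≡ 216, 2^32 ≡ 151, 2^64 ≡ 81, 2^128 ≡ 171.
177 = 128 + 32 + 16 + 1, so 2^177 ≡ 171·151·216·2 ≡ 217 (mod 355).

217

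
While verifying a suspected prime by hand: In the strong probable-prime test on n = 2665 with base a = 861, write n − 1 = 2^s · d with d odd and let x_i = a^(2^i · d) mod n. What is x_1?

1886

n − 1 = 2664 = 2^3 · 333, so s = 3 and d = 333.
x_0 = 861^333 mod 2665 = 1886.
x_1 = 1886^2 mod 2665 = 1886.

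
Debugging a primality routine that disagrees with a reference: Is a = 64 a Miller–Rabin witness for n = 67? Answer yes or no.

n − 1 = 66 = 2^1 · 33, so s = 1 and d = 33.
x_0 = 64^33 mod 67 = 1.
x_0 = 1, so 64 is not a witness.

no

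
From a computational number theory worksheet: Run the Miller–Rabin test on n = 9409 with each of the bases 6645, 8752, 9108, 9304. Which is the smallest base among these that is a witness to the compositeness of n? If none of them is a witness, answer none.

8752

n − 1 = 9408 = 2^6 · 147, so s = 6 and d = 147.
Base 6645: x_0 = 6645^147 mod 9409 = 279. x_0 is neither 1 nor 9408, so continue squaring. x_1 = 279^2 mod 9409 = 2569. x_2 = 2569^2 mod 9409 = 4052. x_3 = 4052^2 mod 9409 = 9408. x_3 ≡ −1, so 6645 is not a witness.
Base 8752: x_0 = 8752^147 mod 9409 = 3664. x_0 is neither 1 nor 9408, so continue squaring. x_1 = 3664^2 mod 9409 = 7662. x_2 = 7662^2 mod 9409 = 3493. x_3 = 3493^2 mod 9409 = 6985. x_4 = 6985^2 mod 9409 = 4560. x_5 = 4560^2 mod 9409 = 9119. Reached i = s−1 = 5 without hitting −1: 8752 is a Miller–Rabin witness and 9409 is composite.
Base 9108: x_0 = 9108^147 mod 9409 = 2746. x_0 is neither 1 nor 9408, so continue squaring. x_1 = 2746^2 mod 9409 = 3907. x_2 = 3907^2 mod 9409 = 3251. x_3 = 3251^2 mod 9409 = 2694. x_4 = 2694^2 mod 9409 = 3297. x_5 = 3297^2 mod 9409 = 2814. Reached i = s−1 = 5 without hitting −1: 9108 is a Miller–Rabin witness and 9409 is composite.
Base 9304: x_0 = 9304^147 mod 9409 = 555. x_0 is neither 1 nor 9408, so continue squaring. x_1 = 555^2 mod 9409 = 6937. x_2 = 6937^2 mod 9409 = 4343. x_3 = 4343^2 mod 9409 = 6013. x_4 = 6013^2 mod 9409 = 6791. x_5 = 6791^2 mod 9409 = 4172. Reached i = s−1 = 5 without hitting −1: 9304 is a Miller–Rabin witness and 9409 is composite.
The smallest witness among the given bases is 8752.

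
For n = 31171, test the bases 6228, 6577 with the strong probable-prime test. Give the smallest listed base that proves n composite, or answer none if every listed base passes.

n − 1 = 31170 = 2^1 · 15585, so s = 1 and d = 15585.
Base 6228: x_0 = 6228^15585 mod 31171 = 14895. x_0 ∉ {1, 31170} and s = 1, so 6228 is a Miller–Rabin witness and 31171 is composite.
Base 6577: x_0 = 6577^15585 mod 31171 = 29940. x_0 ∉ {1, 31170} and s = 1, so 6577 is a Miller–Rabin witness and 31171 is composite.
The smallest witness among the given bases is 6228.

6228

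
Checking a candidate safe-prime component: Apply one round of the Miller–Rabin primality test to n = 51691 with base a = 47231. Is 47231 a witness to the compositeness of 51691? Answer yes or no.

no

n − 1 = 51690 = 2^1 · 25845, so s = 1 and d = 25845.
x_0 = 47231^25845 mod 51691 = 1.
x_0 = 1, so 47231 is not a witness.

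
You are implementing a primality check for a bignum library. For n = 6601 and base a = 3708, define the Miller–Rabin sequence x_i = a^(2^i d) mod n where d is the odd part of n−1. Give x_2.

1

n − 1 = 6600 = 2^3 · 825, so s = 3 and d = 825.
x_0 = 3708^825 mod 6601 = 2092.
x_1 = 2092^2 mod 6601 = 1.
x_2 = 1^2 mod 6601 = 1.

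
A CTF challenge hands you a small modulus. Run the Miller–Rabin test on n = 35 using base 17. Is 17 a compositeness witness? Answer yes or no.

yes

n − 1 = 34 = 2^1 · 17, so s = 1 and d = 17.
x_0 = 17^17 mod 35 = 12.
x_0 ∉ {1, 34} and s = 1, so 17 is a Miller–Rabin witness and 35 is composite.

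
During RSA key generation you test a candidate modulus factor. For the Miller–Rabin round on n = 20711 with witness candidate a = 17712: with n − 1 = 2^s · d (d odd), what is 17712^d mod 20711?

n − 1 = 20710 = 2^1 · 10355, so s = 1 and d = 10355.
Repeated squaring mod 20711: 17712^1 ≡ 17712, 17712^2 ≡ 5427, 17712^4 ≡ 1287, 17712^8 ≡ 20200, 17712^16 ≡ 12589, 17712^32 ≡ 2349, 17712^64 ≡ 8675, 17712^128 ≡ 12562, 17712^256 ≡ 6735, 17712^512 ≡ 3135, 17712^1024 ≡ 11211, 17712^2048 ≡ 12173, 17712^4096 ≡ 15435, 17712^8192 ≡ 592.
10355 = 8192 + 2048 + 64 + 32 + 16 + 2 + 1, so 17712^10355 ≡ 592·12173·8675·2349·12589·5427·17712 ≡ 8379 (mod 20711).

8379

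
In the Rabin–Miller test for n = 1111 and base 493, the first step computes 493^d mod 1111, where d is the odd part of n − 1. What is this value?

n − 1 = 1110 = 2^1 · 555, so s = 1 and d = 555.
493^555 mod 1111 = 1079.

1079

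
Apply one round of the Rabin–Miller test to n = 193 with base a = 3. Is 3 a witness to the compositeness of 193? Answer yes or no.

no

n − 1 = 192 = 2^6 · 3, so s = 6 and d = 3.
x_0 = 3^3 mod 193 = 27.
x_0 is neither 1 nor 192, so continue squaring.
x_1 = 27^2 mod 193 = 150.
x_2 = 150^2 mod 193 = 112.
x_3 = 112^2 mod 193 = 192.
x_3 ≡ −1, so 3 is not a witness.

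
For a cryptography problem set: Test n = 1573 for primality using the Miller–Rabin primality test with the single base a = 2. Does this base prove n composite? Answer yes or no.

yes

n − 1 = 1572 = 2^2 · 393, so s = 2 and d = 393.
x_0 = 2^393 mod 1573 = 954.
x_0 is neither 1 nor 1572, so continue squaring.
x_1 = 954^2 mod 1573 = 922.
Reached i = s−1 = 1 without hitting −1: 2 is a Miller–Rabin witness and 1573 is composite.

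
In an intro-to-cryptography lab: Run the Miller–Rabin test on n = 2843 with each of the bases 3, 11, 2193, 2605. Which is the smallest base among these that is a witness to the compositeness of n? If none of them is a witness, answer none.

none

n − 1 = 2842 = 2^1 · 1421, so s = 1 and d = 1421.
Base 3: x_0 = 3^1421 mod 2843 = 1. x_0 = 1, so 3 is not a witness.
Base 11: x_0 = 11^1421 mod 2843 = 2842. x_0 = 2842 ≡ −1, so 11 is not a witness.
Base 2193: x_0 = 2193^1421 mod 2843 = 1. x_0 = 1, so 2193 is not a witness.
Base 2605: x_0 = 2605^1421 mod 2843 = 2842. x_0 = 2842 ≡ −1, so 2605 is not a witness.
No listed base is a witness for 2843.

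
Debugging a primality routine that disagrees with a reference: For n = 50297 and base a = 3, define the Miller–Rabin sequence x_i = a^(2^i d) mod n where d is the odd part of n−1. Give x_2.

n − 1 = 50296 = 2^3 · 6287, so s = 3 and d = 6287.
x_0 = 3^6287 mod 50297 = 48083.
x_1 = 48083^2 mod 50297 = 22987.
x_2 = 22987^2 mod 50297 = 32184.

32184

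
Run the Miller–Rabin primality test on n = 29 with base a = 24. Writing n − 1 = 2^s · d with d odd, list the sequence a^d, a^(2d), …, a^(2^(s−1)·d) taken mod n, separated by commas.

n − 1 = 28 = 2^2 · 7, so s = 2 and d = 7.
x_0 = 24^7 mod 29 = 1.
x_1 = 1^2 mod 29 = 1.

1, 1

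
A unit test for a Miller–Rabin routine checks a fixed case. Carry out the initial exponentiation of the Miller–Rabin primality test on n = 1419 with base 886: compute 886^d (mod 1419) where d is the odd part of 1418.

244

n − 1 = 1418 = 2^1 · 709, so s = 1 and d = 709.
886^709 mod 1419 = 244.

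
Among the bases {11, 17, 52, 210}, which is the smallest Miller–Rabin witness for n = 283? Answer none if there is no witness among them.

n − 1 = 282 = 2^1 · 141, so s = 1 and d = 141.
Base 11: x_0 = 11^141 mod 283 = 1. x_0 = 1, so 11 is not a witness.
Base 17: x_0 = 17^141 mod 283 = 282. x_0 = 282 ≡ −1, so 17 is not a witness.
Base 52: x_0 = 52^141 mod 283 = 1. x_0 = 1, so 52 is not a witness.
Base 210: x_0 = 210^141 mod 283 = 282. x_0 = 282 ≡ −1, so 210 is not a witness.
No listed base is a witness for 283.

none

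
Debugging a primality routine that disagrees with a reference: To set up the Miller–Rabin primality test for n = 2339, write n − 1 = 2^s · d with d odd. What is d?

Halving: 2338 → 1169; 1169 is odd.
So 2338 = 2^1 · 1169.

1169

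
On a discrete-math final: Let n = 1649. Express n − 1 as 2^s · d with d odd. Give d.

Halving: 1648 → 824 → 412 → 206 → 103; 103 is odd.
So 1648 = 2^4 · 103.

103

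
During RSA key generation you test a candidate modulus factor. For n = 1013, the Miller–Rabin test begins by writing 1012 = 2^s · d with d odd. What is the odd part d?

253

Halving: 1012 → 506 → 253; 253 is odd.
So 1012 = 2^2 · 253.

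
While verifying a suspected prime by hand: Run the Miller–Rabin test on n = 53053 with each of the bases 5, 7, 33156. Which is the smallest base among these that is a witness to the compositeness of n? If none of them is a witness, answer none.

n − 1 = 53052 = 2^2 · 13263, so s = 2 and d = 13263.
Base 5: x_0 = 5^13263 mod 53053 = 125. x_0 is neither 1 nor 53052, so continue squaring. x_1 = 125^2 mod 53053 = 15625. Reached i = s−1 = 1 without hitting −1: 5 is a Miller–Rabin witness and 53053 is composite.
Base 7: x_0 = 7^13263 mod 53053 = 343. x_0 is neither 1 nor 53052, so continue squaring. x_1 = 343^2 mod 53053 = 11543. Reached i = s−1 = 1 without hitting −1: 7 is a Miller–Rabin witness and 53053 is composite.
Base 33156: x_0 = 33156^13263 mod 53053 = 27035. x_0 is neither 1 nor 53052, so continue squaring. x_1 = 27035^2 mod 53053 = 33097. Reached i = s−1 = 1 without hitting −1: 33156 is a Miller–Rabin witness and 53053 is composite.
The smallest witness among the given bases is 5.

5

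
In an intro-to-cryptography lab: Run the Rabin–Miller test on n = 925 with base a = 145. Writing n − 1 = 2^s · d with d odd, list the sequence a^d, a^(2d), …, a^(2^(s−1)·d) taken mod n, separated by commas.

n − 1 = 924 = 2^2 · 231, so s = 2 and d = 231.
x_0 = 145^231 mod 925 = 100.
x_1 = 100^2 mod 925 = 750.

100, 750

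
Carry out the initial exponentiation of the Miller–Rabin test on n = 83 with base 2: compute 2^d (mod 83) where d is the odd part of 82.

n − 1 = 82 = 2^1 · 41, so s = 1 and d = 41.
2^41 mod 83 = 82.

82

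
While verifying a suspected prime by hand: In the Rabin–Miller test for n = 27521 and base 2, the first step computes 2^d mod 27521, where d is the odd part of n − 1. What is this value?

n − 1 = 27520 = 2^7 · 215, so s = 7 and d = 215.
2^215 mod 27521 = 9016.

9016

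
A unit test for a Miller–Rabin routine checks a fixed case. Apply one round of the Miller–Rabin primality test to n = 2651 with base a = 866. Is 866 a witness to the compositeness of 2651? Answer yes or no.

n − 1 = 2650 = 2^1 · 1325, so s = 1 and d = 1325.
x_0 = 866^1325 mod 2651 = 2650.
x_0 = 2650 ≡ −1, so 866 is not a witness.

no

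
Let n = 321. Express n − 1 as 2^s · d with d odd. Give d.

5

Halving: 320 → 160 → 80 → 40 → 20 → 10 → 5; 5 is odd.
So 320 = 2^6 · 5.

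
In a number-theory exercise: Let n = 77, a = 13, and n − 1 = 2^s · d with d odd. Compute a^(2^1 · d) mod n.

36

n − 1 = 76 = 2^2 · 19, so s = 2 and d = 19.
x_0 = 13^19 mod 77 = 6.
x_1 = 6^2 mod 77 = 36.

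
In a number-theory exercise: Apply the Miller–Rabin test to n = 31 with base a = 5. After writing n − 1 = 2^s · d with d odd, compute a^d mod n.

1

n − 1 = 30 = 2^1 · 15, so s = 1 and d = 15.
5^15 mod 31 = 1.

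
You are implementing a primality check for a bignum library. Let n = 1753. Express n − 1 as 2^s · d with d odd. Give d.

Halving: 1752 → 876 → 438 → 219; 219 is odd.
So 1752 = 2^3 · 219.

219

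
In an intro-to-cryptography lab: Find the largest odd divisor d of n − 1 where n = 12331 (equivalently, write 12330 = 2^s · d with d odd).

Halving: 12330 → 6165; 6165 is odd.
So 12330 = 2^1 · 6165.

6165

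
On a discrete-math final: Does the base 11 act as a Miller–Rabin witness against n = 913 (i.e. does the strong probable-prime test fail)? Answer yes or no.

yes

n − 1 = 912 = 2^4 · 57, so s = 4 and d = 57.
x_0 = 11^57 mod 913 = 847.
x_0 is neither 1 nor 912, so continue squaring.
x_1 = 847^2 mod 913 = 704.
x_2 = 704^2 mod 913 = 770.
x_3 = 770^2 mod 913 = 363.
Reached i = s−1 = 3 without hitting −1: 11 is a Miller–Rabin witness and 913 is composite.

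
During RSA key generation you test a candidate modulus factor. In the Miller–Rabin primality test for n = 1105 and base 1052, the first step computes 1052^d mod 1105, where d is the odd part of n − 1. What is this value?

n − 1 = 1104 = 2^4 · 69, so s = 4 and d = 69.
Repeated squaring mod 1105: 1052^1 ≡ 1052, 1052^2 ≡ 599, 1052^4 ≡ 781, 1052^8 ≡ 1, 1052^16 ≡ 1, 1052^32 ≡ 1, 1052^64 ≡ 1.
69 = 64 + 4 + 1, so 1052^69 ≡ 1·781·1052 ≡ 597 (mod 1105).

597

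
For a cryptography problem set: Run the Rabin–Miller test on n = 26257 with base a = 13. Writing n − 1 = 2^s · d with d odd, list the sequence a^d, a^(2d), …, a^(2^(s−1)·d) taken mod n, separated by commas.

n − 1 = 26256 = 2^4 · 1641, so s = 4 and d = 1641.
x_0 = 13^1641 mod 26257 = 2092.
x_1 = 2092^2 mod 26257 = 17802.
x_2 = 17802^2 mod 26257 = 15471.
x_3 = 15471^2 mod 26257 = 19286.

2092, 17802, 15471, 19286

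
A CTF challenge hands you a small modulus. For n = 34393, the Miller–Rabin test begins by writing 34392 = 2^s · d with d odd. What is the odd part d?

Halving: 34392 → 17196 → 8598 → 4299; 4299 is odd.
So 34392 = 2^3 · 4299.

4299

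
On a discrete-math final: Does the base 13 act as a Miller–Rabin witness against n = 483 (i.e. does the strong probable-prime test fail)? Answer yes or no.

n − 1 = 482 = 2^1 · 241, so s = 1 and d = 241.
x_0 = 13^241 mod 483 = 223.
x_0 ∉ {1, 482} and s = 1, so 13 is a Miller–Rabin witness and 483 is composite.

yes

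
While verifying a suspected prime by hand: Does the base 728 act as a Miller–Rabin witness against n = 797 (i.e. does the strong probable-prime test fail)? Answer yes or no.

no

n − 1 = 796 = 2^2 · 199, so s = 2 and d = 199.
Repeated squaring mod 797: 728^1 ≡ 728, 728^2 ≡ 776, 728^4 ≡ 441, 728^8 ≡ 13, 728^16 ≡ 169, 728^32 ≡ 666, 728^64 ≡ 424, 728^128 ≡ 451.
199 = 128 + 64 + 4 + 2 + 1, so 728^199 ≡ 451·424·441·776·728 ≡ 796 (mod 797).
x_0 = 728^199 mod 797 = 796.
x_0 = 796 ≡ −1, so 728 is not a witness.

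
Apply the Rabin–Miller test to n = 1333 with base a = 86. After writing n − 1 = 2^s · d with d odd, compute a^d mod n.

n − 1 = 1332 = 2^2 · 333, so s = 2 and d = 333.
Repeated squaring mod 1333: 86^1 ≡ 86, 86^2 ≡ 731, 86^4 ≡ 1161, 86^8 ≡ 258, 86^16 ≡ 1247, 86^32 ≡ 731, 86^64 ≡ 1161, 86^128 ≡ 258, 86^256 ≡ 1247.
333 = 256 + 64 + 8 + 4 + 1, so 86^333 ≡ 1247·1161·258·1161·86 ≡ 215 (mod 1333).

215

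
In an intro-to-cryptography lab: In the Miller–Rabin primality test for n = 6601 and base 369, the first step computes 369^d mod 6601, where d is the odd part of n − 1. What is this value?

3198

n − 1 = 6600 = 2^3 · 825, so s = 3 and d = 825.
369^825 mod 6601 = 3198.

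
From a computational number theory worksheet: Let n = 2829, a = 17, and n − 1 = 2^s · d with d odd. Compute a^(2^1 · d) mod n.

1645

n − 1 = 2828 = 2^2 · 707, so s = 2 and d = 707.
x_0 = 17^707 mod 2829 = 1463.
x_1 = 1463^2 mod 2829 = 1645.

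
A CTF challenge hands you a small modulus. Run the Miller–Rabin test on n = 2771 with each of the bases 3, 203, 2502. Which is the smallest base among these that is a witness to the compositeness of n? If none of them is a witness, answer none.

3

n − 1 = 2770 = 2^1 · 1385, so s = 1 and d = 1385.
Base 3: x_0 = 3^1385 mod 2771 = 2241. x_0 ∉ {1, 2770} and s = 1, so 3 is a Miller–Rabin witness and 2771 is composite.
Base 203: x_0 = 203^1385 mod 2771 = 2498. x_0 ∉ {1, 2770} and s = 1, so 203 is a Miller–Rabin witness and 2771 is composite.
Base 2502: x_0 = 2502^1385 mod 2771 = 949. x_0 ∉ {1, 2770} and s = 1, so 2502 is a Miller–Rabin witness and 2771 is composite.
The smallest witness among the given bases is 3.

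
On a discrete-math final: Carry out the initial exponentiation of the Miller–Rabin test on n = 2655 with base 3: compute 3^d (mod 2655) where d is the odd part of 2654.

1962

n − 1 = 2654 = 2^1 · 1327, so s = 1 and d = 1327.
3^1327 mod 2655 = 1962.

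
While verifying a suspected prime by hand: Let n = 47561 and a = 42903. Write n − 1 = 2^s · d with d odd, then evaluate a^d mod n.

1064

n − 1 = 47560 = 2^3 · 5945, so s = 3 and d = 5945.
Repeated squaring mod 47561: 42903^1 ≡ 42903, 42903^2 ≡ 9148, 42903^4 ≡ 26105, 42903^8 ≡ 17017, 42903^16 ≡ 26921, 42903^32 ≡ 5723, 42903^64 ≡ 30761, 42903^128 ≡ 13026, 42903^256 ≡ 26589, 42903^512 ≡ 28217, 42903^1024 ≡ 27949, 42903^2048 ≡ 4737, 42903^4096 ≡ 37938.
5945 = 4096 + 1024 + 512 + 256 + 32 + 16 + 8 + 1, so 42903^5945 ≡ 37938·27949·28217·26589·5723·26921·17017·42903 ≡ 1064 (mod 47561).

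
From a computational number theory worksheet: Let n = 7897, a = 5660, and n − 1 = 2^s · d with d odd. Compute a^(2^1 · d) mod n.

n − 1 = 7896 = 2^3 · 987, so s = 3 and d = 987.
x_0 = 5660^987 mod 7897 = 4847.
x_1 = 4847^2 mod 7897 = 7731.

7731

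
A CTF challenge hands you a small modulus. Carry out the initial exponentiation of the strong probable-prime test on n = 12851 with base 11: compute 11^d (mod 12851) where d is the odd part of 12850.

12608

n − 1 = 12850 = 2^1 · 6425, so s = 1 and d = 6425.
Repeated squaring mod 12851: 11^1 ≡ 11, 11^2 ≡ 121, 11^4 ≡ 1790, 11^8 ≡ 4201, 11^16 ≡ 3978, 11^32 ≡ 4903, 11^64 ≡ 8039, 11^128 ≡ 10693, 11^256 ≡ 4902, 11^512 ≡ 11085, 11^1024 ≡ 8814, 11^2048 ≡ 2301, 11^4096 ≡ 12840.
6425 = 4096 + 2048 + 256 + 16 + 8 + 1, so 11^6425 ≡ 12840·2301·4902·3978·4201·11 ≡ 12608 (mod 12851).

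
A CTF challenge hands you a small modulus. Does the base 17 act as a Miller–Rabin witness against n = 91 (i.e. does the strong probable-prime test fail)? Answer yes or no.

no

n − 1 = 90 = 2^1 · 45, so s = 1 and d = 45.
x_0 = 17^45 mod 91 = 90.
x_0 = 90 ≡ −1, so 17 is not a witness.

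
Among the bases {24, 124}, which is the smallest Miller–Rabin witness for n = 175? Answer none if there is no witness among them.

n − 1 = 174 = 2^1 · 87, so s = 1 and d = 87.
Base 24: x_0 = 24^87 mod 175 = 174. x_0 = 174 ≡ −1, so 24 is not a witness.
Base 124: x_0 = 124^87 mod 175 = 174. x_0 = 174 ≡ −1, so 124 is not a witness.
No listed base is a witness for 175.

none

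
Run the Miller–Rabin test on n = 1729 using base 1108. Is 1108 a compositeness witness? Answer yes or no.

no

n − 1 = 1728 = 2^6 · 27, so s = 6 and d = 27.
x_0 = 1108^27 mod 1729 = 1.
x_0 = 1, so 1108 is not a witness.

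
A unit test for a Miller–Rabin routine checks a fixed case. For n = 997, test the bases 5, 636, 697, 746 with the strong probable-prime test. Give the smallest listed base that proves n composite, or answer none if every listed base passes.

n − 1 = 996 = 2^2 · 249, so s = 2 and d = 249.
Base 5: x_0 = 5^249 mod 997 = 161. x_0 is neither 1 nor 996, so continue squaring. x_1 = 161^2 mod 997 = 996. x_1 ≡ −1, so 5 is not a witness.
Base 636: x_0 = 636^249 mod 997 = 996. x_0 = 996 ≡ −1, so 636 is not a witness.
Base 697: x_0 = 697^249 mod 997 = 1. x_0 = 1, so 697 is not a witness.
Base 746: x_0 = 746^249 mod 997 = 161. x_0 is neither 1 nor 996, so continue squaring. x_1 = 161^2 mod 997 = 996. x_1 ≡ −1, so 746 is not a witness.
No listed base is a witness for 997.

none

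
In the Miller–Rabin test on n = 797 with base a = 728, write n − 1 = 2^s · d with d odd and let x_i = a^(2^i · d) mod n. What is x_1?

1

n − 1 = 796 = 2^2 · 199, so s = 2 and d = 199.
By repeated squaring, 728^199 ≡ 796 (mod 797).
x_0 = 796.
x_1 = 796^2 mod 797 = 1.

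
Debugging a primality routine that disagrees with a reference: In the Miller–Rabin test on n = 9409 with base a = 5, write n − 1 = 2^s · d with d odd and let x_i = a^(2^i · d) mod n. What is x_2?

n − 1 = 9408 = 2^6 · 147, so s = 6 and d = 147.
x_0 = 5^147 mod 9409 = 2106.
x_1 = 2106^2 mod 9409 = 3597.
x_2 = 3597^2 mod 9409 = 1034.

1034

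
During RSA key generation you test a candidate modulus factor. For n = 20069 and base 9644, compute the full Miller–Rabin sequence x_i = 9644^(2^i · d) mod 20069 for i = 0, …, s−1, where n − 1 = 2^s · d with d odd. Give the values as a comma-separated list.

n − 1 = 20068 = 2^2 · 5017, so s = 2 and d = 5017.
x_0 = 9644^5017 mod 20069 = 6886.
x_1 = 6886^2 mod 20069 = 14018.

6886, 14018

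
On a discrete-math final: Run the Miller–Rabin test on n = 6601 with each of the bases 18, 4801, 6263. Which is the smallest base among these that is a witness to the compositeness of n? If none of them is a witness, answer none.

n − 1 = 6600 = 2^3 · 825, so s = 3 and d = 825.
Base 18: x_0 = 18^825 mod 6601 = 1. x_0 = 1, so 18 is not a witness.
Base 4801: x_0 = 4801^825 mod 6601 = 6600. x_0 = 6600 ≡ −1, so 4801 is not a witness.
Base 6263: x_0 = 6263^825 mod 6601 = 6600. x_0 = 6600 ≡ −1, so 6263 is not a witness.
No listed base is a witness for 6601.

none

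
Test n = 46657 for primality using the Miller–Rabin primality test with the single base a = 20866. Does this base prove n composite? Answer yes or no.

yes

n − 1 = 46656 = 2^6 · 729, so s = 6 and d = 729.
x_0 = 20866^729 mod 46657 = 5149.
x_0 is neither 1 nor 46656, so continue squaring.
x_1 = 5149^2 mod 46657 = 11025.
x_2 = 11025^2 mod 46657 = 9140.
x_3 = 9140^2 mod 46657 = 23570.
x_4 = 23570^2 mod 46657 = 1.
x_4 = 1 but x_3 ≠ ±1, a nontrivial square root of 1 — 20866 is a witness and 46657 is composite.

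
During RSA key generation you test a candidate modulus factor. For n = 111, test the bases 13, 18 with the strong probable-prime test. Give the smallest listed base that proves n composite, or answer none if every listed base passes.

n − 1 = 110 = 2^1 · 55, so s = 1 and d = 55.
Base 13: x_0 = 13^55 mod 111 = 61. x_0 ∉ {1, 110} and s = 1, so 13 is a Miller–Rabin witness and 111 is composite.
Base 18: x_0 = 18^55 mod 111 = 93. x_0 ∉ {1, 110} and s = 1, so 18 is a Miller–Rabin witness and 111 is composite.
The smallest witness among the given bases is 13.

13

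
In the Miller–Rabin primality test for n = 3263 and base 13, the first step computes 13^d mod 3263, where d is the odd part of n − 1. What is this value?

n − 1 = 3262 = 2^1 · 1631, so s = 1 and d = 1631.
By repeated squaring, 13^1631 ≡ 832 (mod 3263).

832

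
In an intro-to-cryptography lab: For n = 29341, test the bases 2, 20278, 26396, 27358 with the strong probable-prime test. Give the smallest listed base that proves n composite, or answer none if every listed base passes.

none

n − 1 = 29340 = 2^2 · 7335, so s = 2 and d = 7335.
Base 2: x_0 = 2^7335 mod 29341 = 26424. x_0 is neither 1 nor 29340, so continue squaring. x_1 = 26424^2 mod 29341 = 29340. x_1 ≡ −1, so 2 is not a witness.
Base 20278: x_0 = 20278^7335 mod 29341 = 21910. x_0 is neither 1 nor 29340, so continue squaring. x_1 = 21910^2 mod 29341 = 29340. x_1 ≡ −1, so 20278 is not a witness.
Base 26396: x_0 = 26396^7335 mod 29341 = 26424. x_0 is neither 1 nor 29340, so continue squaring. x_1 = 26424^2 mod 29341 = 29340. x_1 ≡ −1, so 26396 is not a witness.
Base 27358: x_0 = 27358^7335 mod 29341 = 26424. x_0 is neither 1 nor 29340, so continue squaring. x_1 = 26424^2 mod 29341 = 29340. x_1 ≡ −1, so 27358 is not a witness.
No listed base is a witness for 29341.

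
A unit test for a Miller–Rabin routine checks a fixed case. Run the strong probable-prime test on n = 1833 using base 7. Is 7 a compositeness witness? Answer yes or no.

n − 1 = 1832 = 2^3 · 229, so s = 3 and d = 229.
x_0 = 7^229 mod 1833 = 826.
x_0 is neither 1 nor 1832, so continue squaring.
x_1 = 826^2 mod 1833 = 400.
x_2 = 400^2 mod 1833 = 529.
Reached i = s−1 = 2 without hitting −1: 7 is a Miller–Rabin witness and 1833 is composite.

yes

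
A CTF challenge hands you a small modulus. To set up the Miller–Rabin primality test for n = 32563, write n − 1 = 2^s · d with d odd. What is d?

Halving: 32562 → 16281; 16281 is odd.
So 32562 = 2^1 · 16281.

16281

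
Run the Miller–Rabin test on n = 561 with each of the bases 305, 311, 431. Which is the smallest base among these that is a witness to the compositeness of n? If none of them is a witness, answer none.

311

n − 1 = 560 = 2^4 · 35, so s = 4 and d = 35.
Base 305: x_0 = 305^35 mod 561 = 560. x_0 = 560 ≡ −1, so 305 is not a witness.
Base 311: x_0 = 311^35 mod 561 = 23. x_0 is neither 1 nor 560, so continue squaring. x_1 = 23^2 mod 561 = 529. x_2 = 529^2 mod 561 = 463. x_3 = 463^2 mod 561 = 67. Reached i = s−1 = 3 without hitting −1: 311 is a Miller–Rabin witness and 561 is composite.
Base 431: x_0 = 431^35 mod 561 = 131. x_0 is neither 1 nor 560, so continue squaring. x_1 = 131^2 mod 561 = 331. x_2 = 331^2 mod 561 = 166. x_3 = 166^2 mod 561 = 67. Reached i = s−1 = 3 without hitting −1: 431 is a Miller–Rabin witness and 561 is composite.
The smallest witness among the given bases is 311.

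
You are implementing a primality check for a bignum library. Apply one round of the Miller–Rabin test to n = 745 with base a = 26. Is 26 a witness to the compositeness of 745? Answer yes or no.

n − 1 = 744 = 2^3 · 93, so s = 3 and d = 93.
Repeated squaring mod 745: 26^1 ≡ 26, 26^2 ≡ 676, 26^4 ≡ 291, 26^8 ≡ 496, 26^16 ≡ 166, 26^32 ≡ 736, 26^64 ≡ 81.
93 = 64 + 16 + 8 + 4 + 1, so 26^93 ≡ 81·166·496·291·26 ≡ 196 (mod 745).
x_0 = 26^93 mod 745 = 196.
x_0 is neither 1 nor 744, so continue squaring.
x_1 = 196^2 mod 745 = 421.
x_2 = 421^2 mod 745 = 676.
Reached i = s−1 = 2 without hitting −1: 26 is a Miller–Rabin witness and 745 is composite.

yes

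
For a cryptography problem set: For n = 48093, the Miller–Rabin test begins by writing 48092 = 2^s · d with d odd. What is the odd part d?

12023

Halving: 48092 → 24046 → 12023; 12023 is odd.
So 48092 = 2^2 · 12023.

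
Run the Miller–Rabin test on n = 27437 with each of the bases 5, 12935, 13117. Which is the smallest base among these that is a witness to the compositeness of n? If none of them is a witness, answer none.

none

n − 1 = 27436 = 2^2 · 6859, so s = 2 and d = 6859.
Base 5: x_0 = 5^6859 mod 27437 = 9443. x_0 is neither 1 nor 27436, so continue squaring. x_1 = 9443^2 mod 27437 = 27436. x_1 ≡ −1, so 5 is not a witness.
Base 12935: x_0 = 12935^6859 mod 27437 = 17994. x_0 is neither 1 nor 27436, so continue squaring. x_1 = 17994^2 mod 27437 = 27436. x_1 ≡ −1, so 12935 is not a witness.
Base 13117: x_0 = 13117^6859 mod 27437 = 27436. x_0 = 27436 ≡ −1, so 13117 is not a witness.
No listed base is a witness for 27437.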